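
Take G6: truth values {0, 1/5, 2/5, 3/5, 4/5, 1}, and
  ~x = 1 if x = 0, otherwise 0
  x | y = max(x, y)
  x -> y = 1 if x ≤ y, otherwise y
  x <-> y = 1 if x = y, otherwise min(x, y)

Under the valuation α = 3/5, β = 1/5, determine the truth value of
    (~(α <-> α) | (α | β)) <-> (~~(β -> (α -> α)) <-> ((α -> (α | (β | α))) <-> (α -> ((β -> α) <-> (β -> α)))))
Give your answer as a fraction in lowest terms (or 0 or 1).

α <-> α = 3/5 <-> 3/5 = 1
~(α <-> α) = ~1 = 0
α | β = 3/5 | 1/5 = 3/5
~(α <-> α) | (α | β) = 0 | 3/5 = 3/5
α -> α = 3/5 -> 3/5 = 1
β -> (α -> α) = 1/5 -> 1 = 1
~(β -> (α -> α)) = ~1 = 0
~~(β -> (α -> α)) = ~0 = 1
β | α = 1/5 | 3/5 = 3/5
α | (β | α) = 3/5 | 3/5 = 3/5
α -> (α | (β | α)) = 3/5 -> 3/5 = 1
β -> α = 1/5 -> 3/5 = 1
β -> α = 1/5 -> 3/5 = 1
(β -> α) <-> (β -> α) = 1 <-> 1 = 1
α -> ((β -> α) <-> (β -> α)) = 3/5 -> 1 = 1
(α -> (α | (β | α))) <-> (α -> ((β -> α) <-> (β -> α))) = 1 <-> 1 = 1
~~(β -> (α -> α)) <-> ((α -> (α | (β | α))) <-> (α -> ((β -> α) <-> (β -> α)))) = 1 <-> 1 = 1
(~(α <-> α) | (α | β)) <-> (~~(β -> (α -> α)) <-> ((α -> (α | (β | α))) <-> (α -> ((β -> α) <-> (β -> α))))) = 3/5 <-> 1 = 3/5

3/5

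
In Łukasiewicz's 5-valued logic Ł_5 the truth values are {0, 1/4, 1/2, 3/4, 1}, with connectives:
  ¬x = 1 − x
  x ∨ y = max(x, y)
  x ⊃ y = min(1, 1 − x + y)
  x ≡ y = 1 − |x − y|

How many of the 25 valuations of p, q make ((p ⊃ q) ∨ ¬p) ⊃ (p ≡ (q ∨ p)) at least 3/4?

value 1: 15 assignments (counts)
value 3/4: 4 assignments (counts)
value 1/2: 3 assignments
value 1/4: 2 assignments
value 0: 1 assignment
So 19 of the 25 assignments meet the threshold.

19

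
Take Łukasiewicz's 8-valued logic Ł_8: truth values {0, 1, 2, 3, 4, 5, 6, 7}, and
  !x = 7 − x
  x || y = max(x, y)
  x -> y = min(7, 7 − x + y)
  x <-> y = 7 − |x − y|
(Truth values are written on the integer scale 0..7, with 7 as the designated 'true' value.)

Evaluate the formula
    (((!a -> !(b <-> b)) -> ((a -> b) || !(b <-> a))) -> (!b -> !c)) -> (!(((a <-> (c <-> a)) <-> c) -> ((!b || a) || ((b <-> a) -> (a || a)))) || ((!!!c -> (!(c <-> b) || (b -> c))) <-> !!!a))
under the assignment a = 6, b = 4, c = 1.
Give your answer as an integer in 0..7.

3

!a = !6 = 1
b <-> b = 4 <-> 4 = 7
!(b <-> b) = !7 = 0
!a -> !(b <-> b) = 1 -> 0 = 6
a -> b = 6 -> 4 = 5
b <-> a = 4 <-> 6 = 5
!(b <-> a) = !5 = 2
(a -> b) || !(b <-> a) = 5 || 2 = 5
(!a -> !(b <-> b)) -> ((a -> b) || !(b <-> a)) = 6 -> 5 = 6
!b = !4 = 3
!c = !1 = 6
!b -> !c = 3 -> 6 = 7
((!a -> !(b <-> b)) -> ((a -> b) || !(b <-> a))) -> (!b -> !c) = 6 -> 7 = 7
c <-> a = 1 <-> 6 = 2
a <-> (c <-> a) = 6 <-> 2 = 3
(a <-> (c <-> a)) <-> c = 3 <-> 1 = 5
!b = !4 = 3
!b || a = 3 || 6 = 6
b <-> a = 4 <-> 6 = 5
a || a = 6 || 6 = 6
(b <-> a) -> (a || a) = 5 -> 6 = 7
(!b || a) || ((b <-> a) -> (a || a)) = 6 || 7 = 7
((a <-> (c <-> a)) <-> c) -> ((!b || a) || ((b <-> a) -> (a || a))) = 5 -> 7 = 7
!(((a <-> (c <-> a)) <-> c) -> ((!b || a) || ((b <-> a) -> (a || a)))) = !7 = 0
!c = !1 = 6
!!c = !6 = 1
!!!c = !1 = 6
c <-> b = 1 <-> 4 = 4
!(c <-> b) = !4 = 3
b -> c = 4 -> 1 = 4
!(c <-> b) || (b -> c) = 3 || 4 = 4
!!!c -> (!(c <-> b) || (b -> c)) = 6 -> 4 = 5
!a = !6 = 1
!!a = !1 = 6
!!!a = !6 = 1
(!!!c -> (!(c <-> b) || (b -> c))) <-> !!!a = 5 <-> 1 = 3
!(((a <-> (c <-> a)) <-> c) -> ((!b || a) || ((b <-> a) -> (a || a)))) || ((!!!c -> (!(c <-> b) || (b -> c))) <-> !!!a) = 0 || 3 = 3
(((!a -> !(b <-> b)) -> ((a -> b) || !(b <-> a))) -> (!b -> !c)) -> (!(((a <-> (c <-> a)) <-> c) -> ((!b || a) || ((b <-> a) -> (a || a)))) || ((!!!c -> (!(c <-> b) || (b -> c))) <-> !!!a)) = 7 -> 3 = 3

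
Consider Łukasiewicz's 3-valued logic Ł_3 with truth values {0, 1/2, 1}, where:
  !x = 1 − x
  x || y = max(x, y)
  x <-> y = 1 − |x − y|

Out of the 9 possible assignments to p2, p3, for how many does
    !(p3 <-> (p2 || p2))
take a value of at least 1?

2

p2 = 0, p3 = 0 ↦ 0  <
p2 = 0, p3 = 1/2 ↦ 1/2  <
p2 = 0, p3 = 1 ↦ 1  ≥
p2 = 1/2, p3 = 0 ↦ 1/2  <
p2 = 1/2, p3 = 1/2 ↦ 0  <
p2 = 1/2, p3 = 1 ↦ 1/2  <
p2 = 1, p3 = 0 ↦ 1  ≥
p2 = 1, p3 = 1/2 ↦ 1/2  <
p2 = 1, p3 = 1 ↦ 0  <
So 2 of the 9 assignments meet the threshold.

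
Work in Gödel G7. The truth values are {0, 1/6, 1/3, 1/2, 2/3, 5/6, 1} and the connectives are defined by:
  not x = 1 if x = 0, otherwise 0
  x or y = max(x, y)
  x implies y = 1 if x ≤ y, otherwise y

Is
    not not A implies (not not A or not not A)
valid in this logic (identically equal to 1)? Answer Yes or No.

A = 0 ↦ 1
A = 1/6 ↦ 1
A = 1/3 ↦ 1
A = 1/2 ↦ 1
A = 2/3 ↦ 1
A = 5/6 ↦ 1
A = 1 ↦ 1
Every assignment gives a value ≥ 1.

Yes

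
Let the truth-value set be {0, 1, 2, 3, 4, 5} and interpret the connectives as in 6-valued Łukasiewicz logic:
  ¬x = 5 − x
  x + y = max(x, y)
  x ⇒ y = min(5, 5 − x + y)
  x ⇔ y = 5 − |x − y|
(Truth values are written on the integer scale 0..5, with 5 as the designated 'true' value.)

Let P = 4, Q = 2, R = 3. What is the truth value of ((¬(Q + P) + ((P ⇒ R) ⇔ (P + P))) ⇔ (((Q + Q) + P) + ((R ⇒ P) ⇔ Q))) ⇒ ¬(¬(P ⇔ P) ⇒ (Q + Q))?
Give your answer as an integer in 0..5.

Q + P = 2 + 4 = 4
¬(Q + P) = ¬4 = 1
P ⇒ R = 4 ⇒ 3 = 4
P + P = 4 + 4 = 4
(P ⇒ R) ⇔ (P + P) = 4 ⇔ 4 = 5
¬(Q + P) + ((P ⇒ R) ⇔ (P + P)) = 1 + 5 = 5
Q + Q = 2 + 2 = 2
(Q + Q) + P = 2 + 4 = 4
R ⇒ P = 3 ⇒ 4 = 5
(R ⇒ P) ⇔ Q = 5 ⇔ 2 = 2
((Q + Q) + P) + ((R ⇒ P) ⇔ Q) = 4 + 2 = 4
(¬(Q + P) + ((P ⇒ R) ⇔ (P + P))) ⇔ (((Q + Q) + P) + ((R ⇒ P) ⇔ Q)) = 5 ⇔ 4 = 4
P ⇔ P = 4 ⇔ 4 = 5
¬(P ⇔ P) = ¬5 = 0
Q + Q = 2 + 2 = 2
¬(P ⇔ P) ⇒ (Q + Q) = 0 ⇒ 2 = 5
¬(¬(P ⇔ P) ⇒ (Q + Q)) = ¬5 = 0
((¬(Q + P) + ((P ⇒ R) ⇔ (P + P))) ⇔ (((Q + Q) + P) + ((R ⇒ P) ⇔ Q))) ⇒ ¬(¬(P ⇔ P) ⇒ (Q + Q)) = 4 ⇒ 0 = 1

1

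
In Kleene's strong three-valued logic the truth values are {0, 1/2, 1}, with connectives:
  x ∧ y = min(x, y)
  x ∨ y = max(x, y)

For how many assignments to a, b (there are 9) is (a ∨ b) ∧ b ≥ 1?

3

a = 0, b = 0 ↦ 0  <
a = 0, b = 1/2 ↦ 1/2  <
a = 0, b = 1 ↦ 1  ≥
a = 1/2, b = 0 ↦ 0  <
a = 1/2, b = 1/2 ↦ 1/2  <
a = 1/2, b = 1 ↦ 1  ≥
a = 1, b = 0 ↦ 0  <
a = 1, b = 1/2 ↦ 1/2  <
a = 1, b = 1 ↦ 1  ≥
So 3 of the 9 assignments meet the threshold.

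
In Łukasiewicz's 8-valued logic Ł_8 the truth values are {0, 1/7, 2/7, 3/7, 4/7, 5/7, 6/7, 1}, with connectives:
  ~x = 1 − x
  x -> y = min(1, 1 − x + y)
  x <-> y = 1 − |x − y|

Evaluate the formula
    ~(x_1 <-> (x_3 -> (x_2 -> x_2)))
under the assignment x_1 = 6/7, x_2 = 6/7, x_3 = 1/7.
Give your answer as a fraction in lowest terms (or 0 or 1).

1/7

x_2 -> x_2 = 6/7 -> 6/7 = 1
x_3 -> (x_2 -> x_2) = 1/7 -> 1 = 1
x_1 <-> (x_3 -> (x_2 -> x_2)) = 6/7 <-> 1 = 6/7
~(x_1 <-> (x_3 -> (x_2 -> x_2))) = ~6/7 = 1/7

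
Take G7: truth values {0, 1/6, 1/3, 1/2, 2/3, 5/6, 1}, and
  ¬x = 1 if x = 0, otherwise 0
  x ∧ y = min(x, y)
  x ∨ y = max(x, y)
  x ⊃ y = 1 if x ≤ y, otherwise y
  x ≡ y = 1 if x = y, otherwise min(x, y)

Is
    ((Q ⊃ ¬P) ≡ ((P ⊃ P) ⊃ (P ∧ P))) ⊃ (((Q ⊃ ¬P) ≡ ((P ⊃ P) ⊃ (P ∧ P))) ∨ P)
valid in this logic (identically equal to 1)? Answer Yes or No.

At P = 2/3, Q = 1/2, for instance:
¬P = ¬2/3 = 0
Q ⊃ ¬P = 1/2 ⊃ 0 = 0
P ⊃ P = 2/3 ⊃ 2/3 = 1
P ∧ P = 2/3 ∧ 2/3 = 2/3
(P ⊃ P) ⊃ (P ∧ P) = 1 ⊃ 2/3 = 2/3
(Q ⊃ ¬P) ≡ ((P ⊃ P) ⊃ (P ∧ P)) = 0 ≡ 2/3 = 0
((Q ⊃ ¬P) ≡ ((P ⊃ P) ⊃ (P ∧ P))) ∨ P = 0 ∨ 2/3 = 2/3
((Q ⊃ ¬P) ≡ ((P ⊃ P) ⊃ (P ∧ P))) ⊃ (((Q ⊃ ¬P) ≡ ((P ⊃ P) ⊃ (P ∧ P))) ∨ P) = 0 ⊃ 2/3 = 1
and checking the remaining 48 assignments likewise gives ≥ 1 in every case.

Yes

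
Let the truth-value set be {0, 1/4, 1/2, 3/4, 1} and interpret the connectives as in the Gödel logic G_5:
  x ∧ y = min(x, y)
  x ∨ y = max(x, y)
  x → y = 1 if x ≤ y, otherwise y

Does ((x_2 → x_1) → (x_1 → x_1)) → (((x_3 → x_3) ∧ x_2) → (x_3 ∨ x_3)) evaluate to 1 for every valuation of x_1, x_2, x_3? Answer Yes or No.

No

Counterexample: take x_1 = 0, x_2 = 1/4, x_3 = 0.
x_2 → x_1 = 1/4 → 0 = 0
x_1 → x_1 = 0 → 0 = 1
(x_2 → x_1) → (x_1 → x_1) = 0 → 1 = 1
x_3 → x_3 = 0 → 0 = 1
(x_3 → x_3) ∧ x_2 = 1 ∧ 1/4 = 1/4
x_3 ∨ x_3 = 0 ∨ 0 = 0
((x_3 → x_3) ∧ x_2) → (x_3 ∨ x_3) = 1/4 → 0 = 0
((x_2 → x_1) → (x_1 → x_1)) → (((x_3 → x_3) ∧ x_2) → (x_3 ∨ x_3)) = 1 → 0 = 0
This gives 0 ≠ 1.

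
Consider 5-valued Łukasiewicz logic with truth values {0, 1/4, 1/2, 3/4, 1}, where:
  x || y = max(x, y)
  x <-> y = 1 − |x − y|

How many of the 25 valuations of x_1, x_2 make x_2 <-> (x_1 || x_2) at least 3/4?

value 1: 15 assignments (counts)
value 3/4: 4 assignments (counts)
value 1/2: 3 assignments
value 1/4: 2 assignments
value 0: 1 assignment
So 19 of the 25 assignments meet the threshold.

19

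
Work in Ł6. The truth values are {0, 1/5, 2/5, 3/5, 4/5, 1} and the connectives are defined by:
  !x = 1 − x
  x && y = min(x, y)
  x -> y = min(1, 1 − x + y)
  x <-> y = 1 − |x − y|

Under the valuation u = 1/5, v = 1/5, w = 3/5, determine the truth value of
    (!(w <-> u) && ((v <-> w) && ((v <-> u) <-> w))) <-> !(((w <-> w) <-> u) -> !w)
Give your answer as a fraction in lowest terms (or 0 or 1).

3/5

w <-> u = 3/5 <-> 1/5 = 3/5
!(w <-> u) = !3/5 = 2/5
v <-> w = 1/5 <-> 3/5 = 3/5
v <-> u = 1/5 <-> 1/5 = 1
(v <-> u) <-> w = 1 <-> 3/5 = 3/5
(v <-> w) && ((v <-> u) <-> w) = 3/5 && 3/5 = 3/5
!(w <-> u) && ((v <-> w) && ((v <-> u) <-> w)) = 2/5 && 3/5 = 2/5
w <-> w = 3/5 <-> 3/5 = 1
(w <-> w) <-> u = 1 <-> 1/5 = 1/5
!w = !3/5 = 2/5
((w <-> w) <-> u) -> !w = 1/5 -> 2/5 = 1
!(((w <-> w) <-> u) -> !w) = !1 = 0
(!(w <-> u) && ((v <-> w) && ((v <-> u) <-> w))) <-> !(((w <-> w) <-> u) -> !w) = 2/5 <-> 0 = 3/5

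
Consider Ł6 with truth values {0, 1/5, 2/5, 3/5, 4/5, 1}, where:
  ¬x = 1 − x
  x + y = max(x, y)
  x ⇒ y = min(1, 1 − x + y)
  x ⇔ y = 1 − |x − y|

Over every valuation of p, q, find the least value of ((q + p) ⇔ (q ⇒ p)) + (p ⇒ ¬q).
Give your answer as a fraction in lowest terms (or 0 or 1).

3/5

Take p = 2/5, q = 1:
q + p = 1 + 2/5 = 1
q ⇒ p = 1 ⇒ 2/5 = 2/5
(q + p) ⇔ (q ⇒ p) = 1 ⇔ 2/5 = 2/5
¬q = ¬1 = 0
p ⇒ ¬q = 2/5 ⇒ 0 = 3/5
((q + p) ⇔ (q ⇒ p)) + (p ⇒ ¬q) = 2/5 + 3/5 = 3/5
No assignment yields a value below 3/5, so this is the minimum.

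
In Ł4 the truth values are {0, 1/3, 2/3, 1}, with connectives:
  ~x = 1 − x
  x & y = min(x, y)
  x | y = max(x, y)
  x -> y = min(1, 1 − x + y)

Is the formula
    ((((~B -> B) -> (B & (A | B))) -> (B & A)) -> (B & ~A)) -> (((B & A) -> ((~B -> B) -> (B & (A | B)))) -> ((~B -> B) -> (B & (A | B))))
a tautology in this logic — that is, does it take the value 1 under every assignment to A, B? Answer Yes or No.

No

Counterexample: take A = 0, B = 1/3.
~B = ~1/3 = 2/3
~B -> B = 2/3 -> 1/3 = 2/3
A | B = 0 | 1/3 = 1/3
B & (A | B) = 1/3 & 1/3 = 1/3
(~B -> B) -> (B & (A | B)) = 2/3 -> 1/3 = 2/3
B & A = 1/3 & 0 = 0
((~B -> B) -> (B & (A | B))) -> (B & A) = 2/3 -> 0 = 1/3
~A = ~0 = 1
B & ~A = 1/3 & 1 = 1/3
(((~B -> B) -> (B & (A | B))) -> (B & A)) -> (B & ~A) = 1/3 -> 1/3 = 1
B & A = 1/3 & 0 = 0
~B = ~1/3 = 2/3
~B -> B = 2/3 -> 1/3 = 2/3
A | B = 0 | 1/3 = 1/3
B & (A | B) = 1/3 & 1/3 = 1/3
(~B -> B) -> (B & (A | B)) = 2/3 -> 1/3 = 2/3
(B & A) -> ((~B -> B) -> (B & (A | B))) = 0 -> 2/3 = 1
~B = ~1/3 = 2/3
~B -> B = 2/3 -> 1/3 = 2/3
A | B = 0 | 1/3 = 1/3
B & (A | B) = 1/3 & 1/3 = 1/3
(~B -> B) -> (B & (A | B)) = 2/3 -> 1/3 = 2/3
((B & A) -> ((~B -> B) -> (B & (A | B)))) -> ((~B -> B) -> (B & (A | B))) = 1 -> 2/3 = 2/3
((((~B -> B) -> (B & (A | B))) -> (B & A)) -> (B & ~A)) -> (((B & A) -> ((~B -> B) -> (B & (A | B)))) -> ((~B -> B) -> (B & (A | B)))) = 1 -> 2/3 = 2/3
This gives 2/3 ≠ 1.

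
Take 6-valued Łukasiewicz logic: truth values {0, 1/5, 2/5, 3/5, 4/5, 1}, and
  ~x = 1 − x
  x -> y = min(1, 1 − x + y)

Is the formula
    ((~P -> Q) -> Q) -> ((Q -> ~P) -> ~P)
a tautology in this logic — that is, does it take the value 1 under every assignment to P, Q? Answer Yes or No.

At P = 4/5, Q = 4/5, for instance:
~P = ~4/5 = 1/5
~P -> Q = 1/5 -> 4/5 = 1
(~P -> Q) -> Q = 1 -> 4/5 = 4/5
Q -> ~P = 4/5 -> 1/5 = 2/5
(Q -> ~P) -> ~P = 2/5 -> 1/5 = 4/5
((~P -> Q) -> Q) -> ((Q -> ~P) -> ~P) = 4/5 -> 4/5 = 1
and checking the remaining 35 assignments likewise gives ≥ 1 in every case.

Yes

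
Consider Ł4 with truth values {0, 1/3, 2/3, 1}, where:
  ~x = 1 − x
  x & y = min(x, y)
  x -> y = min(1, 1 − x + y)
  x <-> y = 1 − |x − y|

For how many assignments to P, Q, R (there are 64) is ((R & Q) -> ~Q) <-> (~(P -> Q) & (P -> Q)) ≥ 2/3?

value 1: 4 assignments (counts)
value 2/3: 6 assignments (counts)
value 1/3: 28 assignments
value 0: 26 assignments
So 10 of the 64 assignments meet the threshold.

10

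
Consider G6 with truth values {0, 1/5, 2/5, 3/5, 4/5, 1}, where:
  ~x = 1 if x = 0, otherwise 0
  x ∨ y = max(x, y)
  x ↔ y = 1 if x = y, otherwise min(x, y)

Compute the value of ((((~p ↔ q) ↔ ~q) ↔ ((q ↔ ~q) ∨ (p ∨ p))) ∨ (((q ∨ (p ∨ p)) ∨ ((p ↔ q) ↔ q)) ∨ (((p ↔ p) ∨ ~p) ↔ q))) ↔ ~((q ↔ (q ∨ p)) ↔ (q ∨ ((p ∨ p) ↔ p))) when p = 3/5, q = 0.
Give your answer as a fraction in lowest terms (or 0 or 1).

~p = ~3/5 = 0
~p ↔ q = 0 ↔ 0 = 1
~q = ~0 = 1
(~p ↔ q) ↔ ~q = 1 ↔ 1 = 1
~q = ~0 = 1
q ↔ ~q = 0 ↔ 1 = 0
p ∨ p = 3/5 ∨ 3/5 = 3/5
(q ↔ ~q) ∨ (p ∨ p) = 0 ∨ 3/5 = 3/5
((~p ↔ q) ↔ ~q) ↔ ((q ↔ ~q) ∨ (p ∨ p)) = 1 ↔ 3/5 = 3/5
p ∨ p = 3/5 ∨ 3/5 = 3/5
q ∨ (p ∨ p) = 0 ∨ 3/5 = 3/5
p ↔ q = 3/5 ↔ 0 = 0
(p ↔ q) ↔ q = 0 ↔ 0 = 1
(q ∨ (p ∨ p)) ∨ ((p ↔ q) ↔ q) = 3/5 ∨ 1 = 1
p ↔ p = 3/5 ↔ 3/5 = 1
~p = ~3/5 = 0
(p ↔ p) ∨ ~p = 1 ∨ 0 = 1
((p ↔ p) ∨ ~p) ↔ q = 1 ↔ 0 = 0
((q ∨ (p ∨ p)) ∨ ((p ↔ q) ↔ q)) ∨ (((p ↔ p) ∨ ~p) ↔ q) = 1 ∨ 0 = 1
(((~p ↔ q) ↔ ~q) ↔ ((q ↔ ~q) ∨ (p ∨ p))) ∨ (((q ∨ (p ∨ p)) ∨ ((p ↔ q) ↔ q)) ∨ (((p ↔ p) ∨ ~p) ↔ q)) = 3/5 ∨ 1 = 1
q ∨ p = 0 ∨ 3/5 = 3/5
q ↔ (q ∨ p) = 0 ↔ 3/5 = 0
p ∨ p = 3/5 ∨ 3/5 = 3/5
(p ∨ p) ↔ p = 3/5 ↔ 3/5 = 1
q ∨ ((p ∨ p) ↔ p) = 0 ∨ 1 = 1
(q ↔ (q ∨ p)) ↔ (q ∨ ((p ∨ p) ↔ p)) = 0 ↔ 1 = 0
~((q ↔ (q ∨ p)) ↔ (q ∨ ((p ∨ p) ↔ p))) = ~0 = 1
((((~p ↔ q) ↔ ~q) ↔ ((q ↔ ~q) ∨ (p ∨ p))) ∨ (((q ∨ (p ∨ p)) ∨ ((p ↔ q) ↔ q)) ∨ (((p ↔ p) ∨ ~p) ↔ q))) ↔ ~((q ↔ (q ∨ p)) ↔ (q ∨ ((p ∨ p) ↔ p))) = 1 ↔ 1 = 1

1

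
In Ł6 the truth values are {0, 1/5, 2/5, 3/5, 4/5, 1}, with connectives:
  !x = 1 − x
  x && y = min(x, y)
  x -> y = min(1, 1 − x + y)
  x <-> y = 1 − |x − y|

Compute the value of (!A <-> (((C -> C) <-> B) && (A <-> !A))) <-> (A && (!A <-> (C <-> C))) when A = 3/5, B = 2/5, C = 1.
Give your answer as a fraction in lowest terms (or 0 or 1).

!A = !3/5 = 2/5
C -> C = 1 -> 1 = 1
(C -> C) <-> B = 1 <-> 2/5 = 2/5
!A = !3/5 = 2/5
A <-> !A = 3/5 <-> 2/5 = 4/5
((C -> C) <-> B) && (A <-> !A) = 2/5 && 4/5 = 2/5
!A <-> (((C -> C) <-> B) && (A <-> !A)) = 2/5 <-> 2/5 = 1
!A = !3/5 = 2/5
C <-> C = 1 <-> 1 = 1
!A <-> (C <-> C) = 2/5 <-> 1 = 2/5
A && (!A <-> (C <-> C)) = 3/5 && 2/5 = 2/5
(!A <-> (((C -> C) <-> B) && (A <-> !A))) <-> (A && (!A <-> (C <-> C))) = 1 <-> 2/5 = 2/5

2/5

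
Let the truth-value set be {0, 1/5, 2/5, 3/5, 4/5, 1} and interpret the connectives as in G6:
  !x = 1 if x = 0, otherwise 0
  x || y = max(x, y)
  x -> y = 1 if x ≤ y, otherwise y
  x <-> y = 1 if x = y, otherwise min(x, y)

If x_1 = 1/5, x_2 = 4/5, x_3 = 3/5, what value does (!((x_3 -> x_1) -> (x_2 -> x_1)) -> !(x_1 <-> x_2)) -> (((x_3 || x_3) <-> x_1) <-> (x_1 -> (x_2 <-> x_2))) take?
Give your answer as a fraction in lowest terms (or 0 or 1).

1/5

x_3 -> x_1 = 3/5 -> 1/5 = 1/5
x_2 -> x_1 = 4/5 -> 1/5 = 1/5
(x_3 -> x_1) -> (x_2 -> x_1) = 1/5 -> 1/5 = 1
!((x_3 -> x_1) -> (x_2 -> x_1)) = !1 = 0
x_1 <-> x_2 = 1/5 <-> 4/5 = 1/5
!(x_1 <-> x_2) = !1/5 = 0
!((x_3 -> x_1) -> (x_2 -> x_1)) -> !(x_1 <-> x_2) = 0 -> 0 = 1
x_3 || x_3 = 3/5 || 3/5 = 3/5
(x_3 || x_3) <-> x_1 = 3/5 <-> 1/5 = 1/5
x_2 <-> x_2 = 4/5 <-> 4/5 = 1
x_1 -> (x_2 <-> x_2) = 1/5 -> 1 = 1
((x_3 || x_3) <-> x_1) <-> (x_1 -> (x_2 <-> x_2)) = 1/5 <-> 1 = 1/5
(!((x_3 -> x_1) -> (x_2 -> x_1)) -> !(x_1 <-> x_2)) -> (((x_3 || x_3) <-> x_1) <-> (x_1 -> (x_2 <-> x_2))) = 1 -> 1/5 = 1/5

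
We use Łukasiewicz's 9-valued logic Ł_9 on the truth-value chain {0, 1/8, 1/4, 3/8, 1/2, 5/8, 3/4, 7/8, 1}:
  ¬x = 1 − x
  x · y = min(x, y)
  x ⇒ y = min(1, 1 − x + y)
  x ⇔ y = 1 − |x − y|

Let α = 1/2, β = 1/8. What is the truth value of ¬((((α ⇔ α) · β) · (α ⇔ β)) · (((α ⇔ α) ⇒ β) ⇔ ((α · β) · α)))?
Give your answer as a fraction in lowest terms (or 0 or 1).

α ⇔ α = 1/2 ⇔ 1/2 = 1
(α ⇔ α) · β = 1 · 1/8 = 1/8
α ⇔ β = 1/2 ⇔ 1/8 = 5/8
((α ⇔ α) · β) · (α ⇔ β) = 1/8 · 5/8 = 1/8
α ⇔ α = 1/2 ⇔ 1/2 = 1
(α ⇔ α) ⇒ β = 1 ⇒ 1/8 = 1/8
α · β = 1/2 · 1/8 = 1/8
(α · β) · α = 1/8 · 1/2 = 1/8
((α ⇔ α) ⇒ β) ⇔ ((α · β) · α) = 1/8 ⇔ 1/8 = 1
(((α ⇔ α) · β) · (α ⇔ β)) · (((α ⇔ α) ⇒ β) ⇔ ((α · β) · α)) = 1/8 · 1 = 1/8
¬((((α ⇔ α) · β) · (α ⇔ β)) · (((α ⇔ α) ⇒ β) ⇔ ((α · β) · α))) = ¬1/8 = 7/8

7/8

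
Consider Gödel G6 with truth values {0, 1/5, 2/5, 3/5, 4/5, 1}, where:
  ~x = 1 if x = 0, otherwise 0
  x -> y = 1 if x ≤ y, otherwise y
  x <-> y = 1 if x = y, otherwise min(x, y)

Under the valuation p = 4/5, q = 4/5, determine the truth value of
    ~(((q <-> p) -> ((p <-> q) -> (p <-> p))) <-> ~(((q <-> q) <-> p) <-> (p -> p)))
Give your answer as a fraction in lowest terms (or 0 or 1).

q <-> p = 4/5 <-> 4/5 = 1
p <-> q = 4/5 <-> 4/5 = 1
p <-> p = 4/5 <-> 4/5 = 1
(p <-> q) -> (p <-> p) = 1 -> 1 = 1
(q <-> p) -> ((p <-> q) -> (p <-> p)) = 1 -> 1 = 1
q <-> q = 4/5 <-> 4/5 = 1
(q <-> q) <-> p = 1 <-> 4/5 = 4/5
p -> p = 4/5 -> 4/5 = 1
((q <-> q) <-> p) <-> (p -> p) = 4/5 <-> 1 = 4/5
~(((q <-> q) <-> p) <-> (p -> p)) = ~4/5 = 0
((q <-> p) -> ((p <-> q) -> (p <-> p))) <-> ~(((q <-> q) <-> p) <-> (p -> p)) = 1 <-> 0 = 0
~(((q <-> p) -> ((p <-> q) -> (p <-> p))) <-> ~(((q <-> q) <-> p) <-> (p -> p))) = ~0 = 1

1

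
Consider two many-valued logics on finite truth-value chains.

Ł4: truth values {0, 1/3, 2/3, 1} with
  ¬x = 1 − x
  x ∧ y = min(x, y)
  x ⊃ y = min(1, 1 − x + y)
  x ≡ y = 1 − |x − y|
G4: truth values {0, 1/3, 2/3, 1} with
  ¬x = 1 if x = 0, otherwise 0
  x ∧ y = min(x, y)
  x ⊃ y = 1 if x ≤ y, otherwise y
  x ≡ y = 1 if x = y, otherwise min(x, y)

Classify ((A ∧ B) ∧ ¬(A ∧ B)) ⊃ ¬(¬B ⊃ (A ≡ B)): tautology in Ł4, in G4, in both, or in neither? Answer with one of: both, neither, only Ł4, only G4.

In Ł4: at A = 1/3, B = 1/3 the value is 2/3 — not a tautology.
In G4: every assignment gives 1 — tautology.

only G4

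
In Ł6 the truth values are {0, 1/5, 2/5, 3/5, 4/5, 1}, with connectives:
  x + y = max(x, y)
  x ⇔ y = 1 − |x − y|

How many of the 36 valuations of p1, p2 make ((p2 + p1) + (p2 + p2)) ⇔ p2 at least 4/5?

26

value 1: 21 assignments (counts)
value 4/5: 5 assignments (counts)
value 3/5: 4 assignments
value 2/5: 3 assignments
value 1/5: 2 assignments
value 0: 1 assignment
So 26 of the 36 assignments meet the threshold.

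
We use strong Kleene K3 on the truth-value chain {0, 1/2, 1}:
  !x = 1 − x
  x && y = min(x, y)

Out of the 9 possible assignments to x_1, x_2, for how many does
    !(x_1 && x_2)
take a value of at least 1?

5

x_1 = 0, x_2 = 0 ↦ 1  ≥
x_1 = 0, x_2 = 1/2 ↦ 1  ≥
x_1 = 0, x_2 = 1 ↦ 1  ≥
x_1 = 1/2, x_2 = 0 ↦ 1  ≥
x_1 = 1/2, x_2 = 1/2 ↦ 1/2  <
x_1 = 1/2, x_2 = 1 ↦ 1/2  <
x_1 = 1, x_2 = 0 ↦ 1  ≥
x_1 = 1, x_2 = 1/2 ↦ 1/2  <
x_1 = 1, x_2 = 1 ↦ 0  <
So 5 of the 9 assignments meet the threshold.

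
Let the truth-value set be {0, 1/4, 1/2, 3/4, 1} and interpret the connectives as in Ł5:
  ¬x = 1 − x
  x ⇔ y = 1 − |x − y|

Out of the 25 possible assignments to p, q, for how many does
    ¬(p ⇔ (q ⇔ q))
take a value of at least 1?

5

value 1: 5 assignments (counts)
value 3/4: 5 assignments
value 1/2: 5 assignments
value 1/4: 5 assignments
value 0: 5 assignments
So 5 of the 25 assignments meet the threshold.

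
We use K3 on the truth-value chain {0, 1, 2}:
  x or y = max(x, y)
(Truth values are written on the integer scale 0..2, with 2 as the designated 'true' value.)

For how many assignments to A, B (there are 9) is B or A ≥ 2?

5

A = 0, B = 0 ↦ 0  <
A = 0, B = 1 ↦ 1  <
A = 0, B = 2 ↦ 2  ≥
A = 1, B = 0 ↦ 1  <
A = 1, B = 1 ↦ 1  <
A = 1, B = 2 ↦ 2  ≥
A = 2, B = 0 ↦ 2  ≥
A = 2, B = 1 ↦ 2  ≥
A = 2, B = 2 ↦ 2  ≥
So 5 of the 9 assignments meet the threshold.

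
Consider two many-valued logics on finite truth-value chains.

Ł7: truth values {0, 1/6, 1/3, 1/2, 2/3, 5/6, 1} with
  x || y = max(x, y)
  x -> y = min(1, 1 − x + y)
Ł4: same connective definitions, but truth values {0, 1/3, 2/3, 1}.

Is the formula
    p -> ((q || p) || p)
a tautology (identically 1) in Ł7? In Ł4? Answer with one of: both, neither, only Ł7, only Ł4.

both

In Ł7: every assignment gives 1 — tautology.
In Ł4: every assignment gives 1 — tautology.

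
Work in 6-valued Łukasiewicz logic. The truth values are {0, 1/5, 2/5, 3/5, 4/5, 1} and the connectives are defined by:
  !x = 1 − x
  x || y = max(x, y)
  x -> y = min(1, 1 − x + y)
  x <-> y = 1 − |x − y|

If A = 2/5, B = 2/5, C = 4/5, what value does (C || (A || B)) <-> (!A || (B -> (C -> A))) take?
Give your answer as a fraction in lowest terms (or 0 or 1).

4/5

A || B = 2/5 || 2/5 = 2/5
C || (A || B) = 4/5 || 2/5 = 4/5
!A = !2/5 = 3/5
C -> A = 4/5 -> 2/5 = 3/5
B -> (C -> A) = 2/5 -> 3/5 = 1
!A || (B -> (C -> A)) = 3/5 || 1 = 1
(C || (A || B)) <-> (!A || (B -> (C -> A))) = 4/5 <-> 1 = 4/5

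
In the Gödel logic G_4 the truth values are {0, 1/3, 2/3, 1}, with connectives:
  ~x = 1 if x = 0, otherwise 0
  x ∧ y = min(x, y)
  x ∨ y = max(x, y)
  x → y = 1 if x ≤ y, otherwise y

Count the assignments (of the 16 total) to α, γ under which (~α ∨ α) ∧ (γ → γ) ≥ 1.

8

α = 0, γ = 0 ↦ 1  ≥
α = 0, γ = 1/3 ↦ 1  ≥
α = 0, γ = 2/3 ↦ 1  ≥
α = 0, γ = 1 ↦ 1  ≥
α = 1/3, γ = 0 ↦ 1/3  <
α = 1/3, γ = 1/3 ↦ 1/3  <
α = 1/3, γ = 2/3 ↦ 1/3  <
α = 1/3, γ = 1 ↦ 1/3  <
α = 2/3, γ = 0 ↦ 2/3  <
α = 2/3, γ = 1/3 ↦ 2/3  <
α = 2/3, γ = 2/3 ↦ 2/3  <
α = 2/3, γ = 1 ↦ 2/3  <
α = 1, γ = 0 ↦ 1  ≥
α = 1, γ = 1/3 ↦ 1  ≥
α = 1, γ = 2/3 ↦ 1  ≥
α = 1, γ = 1 ↦ 1  ≥
So 8 of the 16 assignments meet the threshold.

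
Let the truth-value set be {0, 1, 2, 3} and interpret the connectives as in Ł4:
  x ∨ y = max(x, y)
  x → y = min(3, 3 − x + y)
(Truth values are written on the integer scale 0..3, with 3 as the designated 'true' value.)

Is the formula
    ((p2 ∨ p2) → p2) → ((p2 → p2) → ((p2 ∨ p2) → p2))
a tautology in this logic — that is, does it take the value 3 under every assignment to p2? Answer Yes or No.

Yes

p2 = 0 ↦ 3
p2 = 1 ↦ 3
p2 = 2 ↦ 3
p2 = 3 ↦ 3
Every assignment gives a value ≥ 3.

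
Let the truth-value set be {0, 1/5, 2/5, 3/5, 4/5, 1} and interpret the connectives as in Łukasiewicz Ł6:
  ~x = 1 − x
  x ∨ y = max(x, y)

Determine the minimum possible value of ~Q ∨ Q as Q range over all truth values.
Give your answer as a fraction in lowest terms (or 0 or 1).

3/5

Take Q = 2/5:
~Q = ~2/5 = 3/5
~Q ∨ Q = 3/5 ∨ 2/5 = 3/5
No assignment yields a value below 3/5, so this is the minimum.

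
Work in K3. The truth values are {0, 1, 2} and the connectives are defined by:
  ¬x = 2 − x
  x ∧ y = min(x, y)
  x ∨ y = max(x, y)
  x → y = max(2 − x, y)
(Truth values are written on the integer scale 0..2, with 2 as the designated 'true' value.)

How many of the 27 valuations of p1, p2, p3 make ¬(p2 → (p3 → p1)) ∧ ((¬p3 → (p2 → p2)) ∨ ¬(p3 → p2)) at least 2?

value 2: 1 assignment (counts)
value 1: 7 assignments
value 0: 19 assignments
So 1 of the 27 assignments meets the threshold.

1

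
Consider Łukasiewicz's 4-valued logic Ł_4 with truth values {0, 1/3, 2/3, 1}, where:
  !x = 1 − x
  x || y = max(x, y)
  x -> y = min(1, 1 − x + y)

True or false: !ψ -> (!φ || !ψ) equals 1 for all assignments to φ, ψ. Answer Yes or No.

Yes

φ = 0, ψ = 0 ↦ 1
φ = 0, ψ = 1/3 ↦ 1
φ = 0, ψ = 2/3 ↦ 1
φ = 0, ψ = 1 ↦ 1
φ = 1/3, ψ = 0 ↦ 1
φ = 1/3, ψ = 1/3 ↦ 1
φ = 1/3, ψ = 2/3 ↦ 1
φ = 1/3, ψ = 1 ↦ 1
φ = 2/3, ψ = 0 ↦ 1
φ = 2/3, ψ = 1/3 ↦ 1
φ = 2/3, ψ = 2/3 ↦ 1
φ = 2/3, ψ = 1 ↦ 1
φ = 1, ψ = 0 ↦ 1
φ = 1, ψ = 1/3 ↦ 1
φ = 1, ψ = 2/3 ↦ 1
φ = 1, ψ = 1 ↦ 1
Every assignment gives a value ≥ 1.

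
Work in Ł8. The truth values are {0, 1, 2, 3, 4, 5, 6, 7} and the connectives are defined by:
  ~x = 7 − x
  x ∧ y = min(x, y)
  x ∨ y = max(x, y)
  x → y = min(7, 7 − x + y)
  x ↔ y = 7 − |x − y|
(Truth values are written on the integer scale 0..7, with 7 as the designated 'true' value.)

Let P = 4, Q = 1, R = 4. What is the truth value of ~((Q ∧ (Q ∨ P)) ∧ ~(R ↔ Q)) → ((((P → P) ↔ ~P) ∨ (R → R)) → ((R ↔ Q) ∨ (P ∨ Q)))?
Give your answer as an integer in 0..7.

Q ∨ P = 1 ∨ 4 = 4
Q ∧ (Q ∨ P) = 1 ∧ 4 = 1
R ↔ Q = 4 ↔ 1 = 4
~(R ↔ Q) = ~4 = 3
(Q ∧ (Q ∨ P)) ∧ ~(R ↔ Q) = 1 ∧ 3 = 1
~((Q ∧ (Q ∨ P)) ∧ ~(R ↔ Q)) = ~1 = 6
P → P = 4 → 4 = 7
~P = ~4 = 3
(P → P) ↔ ~P = 7 ↔ 3 = 3
R → R = 4 → 4 = 7
((P → P) ↔ ~P) ∨ (R → R) = 3 ∨ 7 = 7
R ↔ Q = 4 ↔ 1 = 4
P ∨ Q = 4 ∨ 1 = 4
(R ↔ Q) ∨ (P ∨ Q) = 4 ∨ 4 = 4
(((P → P) ↔ ~P) ∨ (R → R)) → ((R ↔ Q) ∨ (P ∨ Q)) = 7 → 4 = 4
~((Q ∧ (Q ∨ P)) ∧ ~(R ↔ Q)) → ((((P → P) ↔ ~P) ∨ (R → R)) → ((R ↔ Q) ∨ (P ∨ Q))) = 6 → 4 = 5

5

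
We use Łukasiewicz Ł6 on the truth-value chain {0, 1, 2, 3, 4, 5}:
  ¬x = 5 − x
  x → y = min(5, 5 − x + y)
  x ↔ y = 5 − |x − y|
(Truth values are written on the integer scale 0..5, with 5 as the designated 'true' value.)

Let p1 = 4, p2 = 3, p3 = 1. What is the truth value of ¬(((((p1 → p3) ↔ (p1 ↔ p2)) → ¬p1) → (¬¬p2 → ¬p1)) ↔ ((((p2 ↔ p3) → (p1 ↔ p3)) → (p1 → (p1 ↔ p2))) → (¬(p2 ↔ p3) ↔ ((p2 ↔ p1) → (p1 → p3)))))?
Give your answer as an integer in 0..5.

p1 → p3 = 4 → 1 = 2
p1 ↔ p2 = 4 ↔ 3 = 4
(p1 → p3) ↔ (p1 ↔ p2) = 2 ↔ 4 = 3
¬p1 = ¬4 = 1
((p1 → p3) ↔ (p1 ↔ p2)) → ¬p1 = 3 → 1 = 3
¬p2 = ¬3 = 2
¬¬p2 = ¬2 = 3
¬p1 = ¬4 = 1
¬¬p2 → ¬p1 = 3 → 1 = 3
(((p1 → p3) ↔ (p1 ↔ p2)) → ¬p1) → (¬¬p2 → ¬p1) = 3 → 3 = 5
p2 ↔ p3 = 3 ↔ 1 = 3
p1 ↔ p3 = 4 ↔ 1 = 2
(p2 ↔ p3) → (p1 ↔ p3) = 3 → 2 = 4
p1 ↔ p2 = 4 ↔ 3 = 4
p1 → (p1 ↔ p2) = 4 → 4 = 5
((p2 ↔ p3) → (p1 ↔ p3)) → (p1 → (p1 ↔ p2)) = 4 → 5 = 5
p2 ↔ p3 = 3 ↔ 1 = 3
¬(p2 ↔ p3) = ¬3 = 2
p2 ↔ p1 = 3 ↔ 4 = 4
p1 → p3 = 4 → 1 = 2
(p2 ↔ p1) → (p1 → p3) = 4 → 2 = 3
¬(p2 ↔ p3) ↔ ((p2 ↔ p1) → (p1 → p3)) = 2 ↔ 3 = 4
(((p2 ↔ p3) → (p1 ↔ p3)) → (p1 → (p1 ↔ p2))) → (¬(p2 ↔ p3) ↔ ((p2 ↔ p1) → (p1 → p3))) = 5 → 4 = 4
((((p1 → p3) ↔ (p1 ↔ p2)) → ¬p1) → (¬¬p2 → ¬p1)) ↔ ((((p2 ↔ p3) → (p1 ↔ p3)) → (p1 → (p1 ↔ p2))) → (¬(p2 ↔ p3) ↔ ((p2 ↔ p1) → (p1 → p3)))) = 5 ↔ 4 = 4
¬(((((p1 → p3) ↔ (p1 ↔ p2)) → ¬p1) → (¬¬p2 → ¬p1)) ↔ ((((p2 ↔ p3) → (p1 ↔ p3)) → (p1 → (p1 ↔ p2))) → (¬(p2 ↔ p3) ↔ ((p2 ↔ p1) → (p1 → p3))))) = ¬4 = 1

1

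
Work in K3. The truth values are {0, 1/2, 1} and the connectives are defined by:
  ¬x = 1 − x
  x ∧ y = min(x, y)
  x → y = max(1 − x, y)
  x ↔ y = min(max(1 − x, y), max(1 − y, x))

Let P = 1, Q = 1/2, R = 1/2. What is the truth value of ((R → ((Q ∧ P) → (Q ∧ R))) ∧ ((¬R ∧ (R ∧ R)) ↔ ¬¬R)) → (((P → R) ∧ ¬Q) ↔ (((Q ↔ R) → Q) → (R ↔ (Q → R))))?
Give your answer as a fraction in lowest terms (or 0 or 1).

Q ∧ P = 1/2 ∧ 1 = 1/2
Q ∧ R = 1/2 ∧ 1/2 = 1/2
(Q ∧ P) → (Q ∧ R) = 1/2 → 1/2 = 1/2
R → ((Q ∧ P) → (Q ∧ R)) = 1/2 → 1/2 = 1/2
¬R = ¬1/2 = 1/2
R ∧ R = 1/2 ∧ 1/2 = 1/2
¬R ∧ (R ∧ R) = 1/2 ∧ 1/2 = 1/2
¬R = ¬1/2 = 1/2
¬¬R = ¬1/2 = 1/2
(¬R ∧ (R ∧ R)) ↔ ¬¬R = 1/2 ↔ 1/2 = 1/2
(R → ((Q ∧ P) → (Q ∧ R))) ∧ ((¬R ∧ (R ∧ R)) ↔ ¬¬R) = 1/2 ∧ 1/2 = 1/2
P → R = 1 → 1/2 = 1/2
¬Q = ¬1/2 = 1/2
(P → R) ∧ ¬Q = 1/2 ∧ 1/2 = 1/2
Q ↔ R = 1/2 ↔ 1/2 = 1/2
(Q ↔ R) → Q = 1/2 → 1/2 = 1/2
Q → R = 1/2 → 1/2 = 1/2
R ↔ (Q → R) = 1/2 ↔ 1/2 = 1/2
((Q ↔ R) → Q) → (R ↔ (Q → R)) = 1/2 → 1/2 = 1/2
((P → R) ∧ ¬Q) ↔ (((Q ↔ R) → Q) → (R ↔ (Q → R))) = 1/2 ↔ 1/2 = 1/2
((R → ((Q ∧ P) → (Q ∧ R))) ∧ ((¬R ∧ (R ∧ R)) ↔ ¬¬R)) → (((P → R) ∧ ¬Q) ↔ (((Q ↔ R) → Q) → (R ↔ (Q → R)))) = 1/2 → 1/2 = 1/2

1/2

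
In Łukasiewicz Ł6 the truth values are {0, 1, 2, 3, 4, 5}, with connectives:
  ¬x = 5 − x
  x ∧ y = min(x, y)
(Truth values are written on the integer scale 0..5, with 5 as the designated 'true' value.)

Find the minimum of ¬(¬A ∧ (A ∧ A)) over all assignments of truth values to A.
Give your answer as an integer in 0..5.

Take A = 2:
¬A = ¬2 = 3
A ∧ A = 2 ∧ 2 = 2
¬A ∧ (A ∧ A) = 3 ∧ 2 = 2
¬(¬A ∧ (A ∧ A)) = ¬2 = 3
No assignment yields a value below 3, so this is the minimum.

3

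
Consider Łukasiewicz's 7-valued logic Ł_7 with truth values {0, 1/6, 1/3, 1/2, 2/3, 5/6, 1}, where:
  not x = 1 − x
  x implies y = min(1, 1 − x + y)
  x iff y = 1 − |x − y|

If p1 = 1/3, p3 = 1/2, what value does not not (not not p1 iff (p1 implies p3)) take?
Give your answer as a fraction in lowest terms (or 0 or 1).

not p1 = not 1/3 = 2/3
not not p1 = not 2/3 = 1/3
p1 implies p3 = 1/3 implies 1/2 = 1
not not p1 iff (p1 implies p3) = 1/3 iff 1 = 1/3
not (not not p1 iff (p1 implies p3)) = not 1/3 = 2/3
not not (not not p1 iff (p1 implies p3)) = not 2/3 = 1/3

1/3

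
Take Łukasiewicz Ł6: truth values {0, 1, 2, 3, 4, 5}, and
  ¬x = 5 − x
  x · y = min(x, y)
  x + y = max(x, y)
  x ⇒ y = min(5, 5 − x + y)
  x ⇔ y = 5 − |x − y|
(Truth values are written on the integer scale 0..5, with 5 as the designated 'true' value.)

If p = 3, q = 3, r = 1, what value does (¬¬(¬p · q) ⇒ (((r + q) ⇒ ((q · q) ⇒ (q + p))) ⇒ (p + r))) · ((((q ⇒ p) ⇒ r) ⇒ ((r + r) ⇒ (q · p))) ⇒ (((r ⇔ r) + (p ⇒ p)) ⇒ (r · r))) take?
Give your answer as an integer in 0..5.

1

¬p = ¬3 = 2
¬p · q = 2 · 3 = 2
¬(¬p · q) = ¬2 = 3
¬¬(¬p · q) = ¬3 = 2
r + q = 1 + 3 = 3
q · q = 3 · 3 = 3
q + p = 3 + 3 = 3
(q · q) ⇒ (q + p) = 3 ⇒ 3 = 5
(r + q) ⇒ ((q · q) ⇒ (q + p)) = 3 ⇒ 5 = 5
p + r = 3 + 1 = 3
((r + q) ⇒ ((q · q) ⇒ (q + p))) ⇒ (p + r) = 5 ⇒ 3 = 3
¬¬(¬p · q) ⇒ (((r + q) ⇒ ((q · q) ⇒ (q + p))) ⇒ (p + r)) = 2 ⇒ 3 = 5
q ⇒ p = 3 ⇒ 3 = 5
(q ⇒ p) ⇒ r = 5 ⇒ 1 = 1
r + r = 1 + 1 = 1
q · p = 3 · 3 = 3
(r + r) ⇒ (q · p) = 1 ⇒ 3 = 5
((q ⇒ p) ⇒ r) ⇒ ((r + r) ⇒ (q · p)) = 1 ⇒ 5 = 5
r ⇔ r = 1 ⇔ 1 = 5
p ⇒ p = 3 ⇒ 3 = 5
(r ⇔ r) + (p ⇒ p) = 5 + 5 = 5
r · r = 1 · 1 = 1
((r ⇔ r) + (p ⇒ p)) ⇒ (r · r) = 5 ⇒ 1 = 1
(((q ⇒ p) ⇒ r) ⇒ ((r + r) ⇒ (q · p))) ⇒ (((r ⇔ r) + (p ⇒ p)) ⇒ (r · r)) = 5 ⇒ 1 = 1
(¬¬(¬p · q) ⇒ (((r + q) ⇒ ((q · q) ⇒ (q + p))) ⇒ (p + r))) · ((((q ⇒ p) ⇒ r) ⇒ ((r + r) ⇒ (q · p))) ⇒ (((r ⇔ r) + (p ⇒ p)) ⇒ (r · r))) = 5 · 1 = 1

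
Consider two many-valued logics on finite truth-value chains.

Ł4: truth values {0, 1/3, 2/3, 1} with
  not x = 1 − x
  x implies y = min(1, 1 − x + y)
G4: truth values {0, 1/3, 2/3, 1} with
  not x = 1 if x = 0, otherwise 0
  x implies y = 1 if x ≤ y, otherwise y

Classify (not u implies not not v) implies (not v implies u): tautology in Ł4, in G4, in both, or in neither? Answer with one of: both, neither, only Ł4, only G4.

In Ł4: every assignment gives 1 — tautology.
In G4: at u = 1/3, v = 0 the value is 1/3 — not a tautology.

only Ł4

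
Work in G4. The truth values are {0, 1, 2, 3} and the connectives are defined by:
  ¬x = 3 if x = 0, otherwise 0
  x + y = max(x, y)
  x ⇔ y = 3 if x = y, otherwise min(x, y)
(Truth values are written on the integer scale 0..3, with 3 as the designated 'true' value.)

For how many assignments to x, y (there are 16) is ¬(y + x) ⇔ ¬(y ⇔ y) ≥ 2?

x = 0, y = 0 ↦ 0  <
x = 0, y = 1 ↦ 3  ≥
x = 0, y = 2 ↦ 3  ≥
x = 0, y = 3 ↦ 3  ≥
x = 1, y = 0 ↦ 3  ≥
x = 1, y = 1 ↦ 3  ≥
x = 1, y = 2 ↦ 3  ≥
x = 1, y = 3 ↦ 3  ≥
x = 2, y = 0 ↦ 3  ≥
x = 2, y = 1 ↦ 3  ≥
x = 2, y = 2 ↦ 3  ≥
x = 2, y = 3 ↦ 3  ≥
x = 3, y = 0 ↦ 3  ≥
x = 3, y = 1 ↦ 3  ≥
x = 3, y = 2 ↦ 3  ≥
x = 3, y = 3 ↦ 3  ≥
So 15 of the 16 assignments meet the threshold.

15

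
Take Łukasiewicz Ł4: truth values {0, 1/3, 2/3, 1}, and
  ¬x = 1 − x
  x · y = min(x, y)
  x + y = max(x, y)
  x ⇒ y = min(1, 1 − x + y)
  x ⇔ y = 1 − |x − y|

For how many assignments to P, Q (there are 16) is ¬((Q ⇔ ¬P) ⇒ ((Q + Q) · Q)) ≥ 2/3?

3

P = 0, Q = 0 ↦ 0  <
P = 0, Q = 1/3 ↦ 0  <
P = 0, Q = 2/3 ↦ 0  <
P = 0, Q = 1 ↦ 0  <
P = 1/3, Q = 0 ↦ 1/3  <
P = 1/3, Q = 1/3 ↦ 1/3  <
P = 1/3, Q = 2/3 ↦ 1/3  <
P = 1/3, Q = 1 ↦ 0  <
P = 2/3, Q = 0 ↦ 2/3  ≥
P = 2/3, Q = 1/3 ↦ 2/3  ≥
P = 2/3, Q = 2/3 ↦ 0  <
P = 2/3, Q = 1 ↦ 0  <
P = 1, Q = 0 ↦ 1  ≥
P = 1, Q = 1/3 ↦ 1/3  <
P = 1, Q = 2/3 ↦ 0  <
P = 1, Q = 1 ↦ 0  <
So 3 of the 16 assignments meet the threshold.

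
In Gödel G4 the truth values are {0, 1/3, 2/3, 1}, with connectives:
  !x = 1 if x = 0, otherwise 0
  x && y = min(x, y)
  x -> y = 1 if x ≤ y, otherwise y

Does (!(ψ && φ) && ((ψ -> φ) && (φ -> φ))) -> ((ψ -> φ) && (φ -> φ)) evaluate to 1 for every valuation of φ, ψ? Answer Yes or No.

φ = 0, ψ = 0 ↦ 1
φ = 0, ψ = 1/3 ↦ 1
φ = 0, ψ = 2/3 ↦ 1
φ = 0, ψ = 1 ↦ 1
φ = 1/3, ψ = 0 ↦ 1
φ = 1/3, ψ = 1/3 ↦ 1
φ = 1/3, ψ = 2/3 ↦ 1
φ = 1/3, ψ = 1 ↦ 1
φ = 2/3, ψ = 0 ↦ 1
φ = 2/3, ψ = 1/3 ↦ 1
φ = 2/3, ψ = 2/3 ↦ 1
φ = 2/3, ψ = 1 ↦ 1
φ = 1, ψ = 0 ↦ 1
φ = 1, ψ = 1/3 ↦ 1
φ = 1, ψ = 2/3 ↦ 1
φ = 1, ψ = 1 ↦ 1
Every assignment gives a value ≥ 1.

Yes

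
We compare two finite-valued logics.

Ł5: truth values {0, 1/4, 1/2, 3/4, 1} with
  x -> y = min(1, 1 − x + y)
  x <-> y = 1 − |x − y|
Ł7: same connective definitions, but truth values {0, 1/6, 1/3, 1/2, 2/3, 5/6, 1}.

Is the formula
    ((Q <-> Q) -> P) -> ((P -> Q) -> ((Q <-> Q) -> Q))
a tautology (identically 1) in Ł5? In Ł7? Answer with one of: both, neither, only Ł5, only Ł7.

In Ł5: every assignment gives 1 — tautology.
In Ł7: every assignment gives 1 — tautology.

both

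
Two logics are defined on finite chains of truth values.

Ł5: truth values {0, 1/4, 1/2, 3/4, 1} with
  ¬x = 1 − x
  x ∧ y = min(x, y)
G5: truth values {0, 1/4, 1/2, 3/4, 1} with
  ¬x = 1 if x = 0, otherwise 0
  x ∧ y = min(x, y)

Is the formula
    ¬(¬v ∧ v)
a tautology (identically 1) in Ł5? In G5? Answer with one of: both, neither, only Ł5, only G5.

only G5

In Ł5: at v = 1/4 the value is 3/4 — not a tautology.
In G5: every assignment gives 1 — tautology.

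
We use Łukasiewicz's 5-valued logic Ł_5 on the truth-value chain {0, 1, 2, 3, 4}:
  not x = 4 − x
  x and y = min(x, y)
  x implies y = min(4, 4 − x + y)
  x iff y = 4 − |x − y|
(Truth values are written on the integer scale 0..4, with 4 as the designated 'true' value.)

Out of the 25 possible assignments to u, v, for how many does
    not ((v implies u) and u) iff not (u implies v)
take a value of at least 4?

value 4: 3 assignments (counts)
value 3: 5 assignments
value 2: 6 assignments
value 1: 5 assignments
value 0: 6 assignments
So 3 of the 25 assignments meet the threshold.

3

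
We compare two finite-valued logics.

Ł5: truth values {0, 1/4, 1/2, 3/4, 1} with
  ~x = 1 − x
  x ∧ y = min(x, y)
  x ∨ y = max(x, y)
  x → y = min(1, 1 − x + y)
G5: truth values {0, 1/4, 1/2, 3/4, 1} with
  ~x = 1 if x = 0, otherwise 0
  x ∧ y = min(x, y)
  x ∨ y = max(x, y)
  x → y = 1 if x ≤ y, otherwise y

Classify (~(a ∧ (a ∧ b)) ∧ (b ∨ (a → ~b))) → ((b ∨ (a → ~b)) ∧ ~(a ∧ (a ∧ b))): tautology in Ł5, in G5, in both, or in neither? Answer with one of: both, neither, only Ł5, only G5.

both

In Ł5: every assignment gives 1 — tautology.
In G5: every assignment gives 1 — tautology.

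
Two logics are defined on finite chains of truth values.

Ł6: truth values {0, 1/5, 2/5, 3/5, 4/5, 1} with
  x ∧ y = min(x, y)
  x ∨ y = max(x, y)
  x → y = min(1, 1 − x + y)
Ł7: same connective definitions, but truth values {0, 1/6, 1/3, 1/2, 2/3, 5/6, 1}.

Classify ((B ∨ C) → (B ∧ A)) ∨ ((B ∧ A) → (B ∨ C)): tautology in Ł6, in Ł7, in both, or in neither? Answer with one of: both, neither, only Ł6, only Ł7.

In Ł6: every assignment gives 1 — tautology.
In Ł7: every assignment gives 1 — tautology.

both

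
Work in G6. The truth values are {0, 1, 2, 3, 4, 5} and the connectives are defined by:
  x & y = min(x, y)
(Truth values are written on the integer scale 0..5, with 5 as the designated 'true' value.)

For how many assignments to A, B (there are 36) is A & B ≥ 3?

value 5: 1 assignment (counts)
value 4: 3 assignments (counts)
value 3: 5 assignments (counts)
value 2: 7 assignments
value 1: 9 assignments
value 0: 11 assignments
So 9 of the 36 assignments meet the threshold.

9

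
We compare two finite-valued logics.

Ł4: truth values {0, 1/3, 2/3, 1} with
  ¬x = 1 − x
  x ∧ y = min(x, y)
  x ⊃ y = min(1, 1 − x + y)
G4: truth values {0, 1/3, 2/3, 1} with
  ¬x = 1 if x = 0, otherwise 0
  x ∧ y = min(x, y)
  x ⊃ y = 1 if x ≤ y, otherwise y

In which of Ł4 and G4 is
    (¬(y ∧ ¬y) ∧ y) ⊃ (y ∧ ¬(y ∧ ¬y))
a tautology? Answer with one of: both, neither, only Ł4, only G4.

In Ł4: every assignment gives 1 — tautology.
In G4: every assignment gives 1 — tautology.

both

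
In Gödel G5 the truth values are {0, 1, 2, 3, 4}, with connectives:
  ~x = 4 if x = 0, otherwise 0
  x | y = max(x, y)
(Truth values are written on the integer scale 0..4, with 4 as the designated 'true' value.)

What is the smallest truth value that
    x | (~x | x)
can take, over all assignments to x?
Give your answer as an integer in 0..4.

1

Take x = 1:
~x = ~1 = 0
~x | x = 0 | 1 = 1
x | (~x | x) = 1 | 1 = 1
No assignment yields a value below 1, so this is the minimum.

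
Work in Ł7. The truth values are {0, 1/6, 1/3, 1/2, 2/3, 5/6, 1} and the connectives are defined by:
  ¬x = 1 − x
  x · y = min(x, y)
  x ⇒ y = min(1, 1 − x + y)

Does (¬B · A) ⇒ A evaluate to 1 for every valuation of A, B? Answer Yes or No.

At A = 1, B = 1/2, for instance:
¬B = ¬1/2 = 1/2
¬B · A = 1/2 · 1 = 1/2
(¬B · A) ⇒ A = 1/2 ⇒ 1 = 1
and checking the remaining 48 assignments likewise gives ≥ 1 in every case.

Yes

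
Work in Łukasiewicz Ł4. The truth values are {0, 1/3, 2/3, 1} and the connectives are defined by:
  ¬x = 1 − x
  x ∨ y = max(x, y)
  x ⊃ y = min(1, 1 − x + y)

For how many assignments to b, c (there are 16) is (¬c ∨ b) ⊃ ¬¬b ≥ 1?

b = 0, c = 0 ↦ 0  <
b = 0, c = 1/3 ↦ 1/3  <
b = 0, c = 2/3 ↦ 2/3  <
b = 0, c = 1 ↦ 1  ≥
b = 1/3, c = 0 ↦ 1/3  <
b = 1/3, c = 1/3 ↦ 2/3  <
b = 1/3, c = 2/3 ↦ 1  ≥
b = 1/3, c = 1 ↦ 1  ≥
b = 2/3, c = 0 ↦ 2/3  <
b = 2/3, c = 1/3 ↦ 1  ≥
b = 2/3, c = 2/3 ↦ 1  ≥
b = 2/3, c = 1 ↦ 1  ≥
b = 1, c = 0 ↦ 1  ≥
b = 1, c = 1/3 ↦ 1  ≥
b = 1, c = 2/3 ↦ 1  ≥
b = 1, c = 1 ↦ 1  ≥
So 10 of the 16 assignments meet the threshold.

10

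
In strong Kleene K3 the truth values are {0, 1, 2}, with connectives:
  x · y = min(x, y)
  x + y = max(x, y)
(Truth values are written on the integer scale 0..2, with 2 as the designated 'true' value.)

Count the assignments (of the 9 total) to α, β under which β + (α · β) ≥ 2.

α = 0, β = 0 ↦ 0  <
α = 0, β = 1 ↦ 1  <
α = 0, β = 2 ↦ 2  ≥
α = 1, β = 0 ↦ 0  <
α = 1, β = 1 ↦ 1  <
α = 1, β = 2 ↦ 2  ≥
α = 2, β = 0 ↦ 0  <
α = 2, β = 1 ↦ 1  <
α = 2, β = 2 ↦ 2  ≥
So 3 of the 9 assignments meet the threshold.

3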